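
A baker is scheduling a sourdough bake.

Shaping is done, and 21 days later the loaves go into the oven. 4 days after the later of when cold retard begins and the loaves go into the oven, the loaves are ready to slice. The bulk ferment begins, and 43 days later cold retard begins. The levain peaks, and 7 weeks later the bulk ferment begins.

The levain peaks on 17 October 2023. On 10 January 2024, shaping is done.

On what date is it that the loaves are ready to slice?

4 February 2024

The levain peaks: Oct 17, 2023.
The bulk ferment begins: Oct 17, 2023 + 7 weeks = Dec 5, 2023.
Cold retard begins: Dec 5, 2023 + 43 days = Jan 17, 2024.
Shaping is done: Jan 10, 2024.
The loaves go into the oven: Jan 10, 2024 + 21 days = Jan 31, 2024.
Both prerequisites met — cold retard begins (Jan 17, 2024), the loaves go into the oven (Jan 31, 2024); the later is Jan 31, 2024.
The loaves are ready to slice: Jan 31, 2024 + 4 days = Feb 4, 2024.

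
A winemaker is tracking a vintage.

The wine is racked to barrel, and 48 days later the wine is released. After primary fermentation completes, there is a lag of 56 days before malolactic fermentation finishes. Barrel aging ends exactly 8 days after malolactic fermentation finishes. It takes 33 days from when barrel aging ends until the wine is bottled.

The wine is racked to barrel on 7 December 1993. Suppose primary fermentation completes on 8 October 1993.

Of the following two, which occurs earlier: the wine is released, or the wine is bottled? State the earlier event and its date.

The wine is bottled — 13 January 1994

The wine is racked to barrel: Dec 7, 1993.
The wine is released: Dec 7, 1993 + 48 days = Jan 24, 1994.
Primary fermentation completes: Oct 8, 1993.
Malolactic fermentation finishes: Oct 8, 1993 + 56 days = Dec 3, 1993.
Barrel aging ends: Dec 3, 1993 + 8 days = Dec 11, 1993.
The wine is bottled: Dec 11, 1993 + 33 days = Jan 13, 1994.
Comparing: the wine is released on Jan 24, 1994 vs the wine is bottled on Jan 13, 1994. Earlier: the wine is bottled.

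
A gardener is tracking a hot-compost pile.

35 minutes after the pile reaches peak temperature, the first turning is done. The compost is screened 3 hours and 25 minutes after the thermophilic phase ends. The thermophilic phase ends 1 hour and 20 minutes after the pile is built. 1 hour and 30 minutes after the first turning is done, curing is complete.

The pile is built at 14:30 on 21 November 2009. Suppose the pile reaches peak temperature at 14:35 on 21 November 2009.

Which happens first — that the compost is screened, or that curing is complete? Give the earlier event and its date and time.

Curing is complete — 16:40 on 21 November 2009

The pile is built: 14:30 Nov 21, 2009.
The thermophilic phase ends: 14:30 Nov 21, 2009 + 1h20m = 15:50 Nov 21, 2009.
The compost is screened: 15:50 Nov 21, 2009 + 3h25m = 19:15 Nov 21, 2009.
The pile reaches peak temperature: 14:35 Nov 21, 2009.
The first turning is done: 14:35 Nov 21, 2009 + 35m = 15:10 Nov 21, 2009.
Curing is complete: 15:10 Nov 21, 2009 + 1h30m = 16:40 Nov 21, 2009.
Comparing: the compost is screened at 19:15 Nov 21, 2009 vs curing is complete at 16:40 Nov 21, 2009. Earlier: curing is complete.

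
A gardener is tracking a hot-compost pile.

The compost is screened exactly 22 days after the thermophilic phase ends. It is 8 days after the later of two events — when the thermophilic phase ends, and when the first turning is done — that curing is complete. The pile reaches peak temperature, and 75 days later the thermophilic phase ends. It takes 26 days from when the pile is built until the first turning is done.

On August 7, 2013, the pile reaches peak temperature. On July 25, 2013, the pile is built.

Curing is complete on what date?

The pile reaches peak temperature: Aug 7, 2013.
The thermophilic phase ends: Aug 7, 2013 + 75 days = Oct 21, 2013.
The pile is built: Jul 25, 2013.
The first turning is done: Jul 25, 2013 + 26 days = Aug 20, 2013.
Both prerequisites met — the thermophilic phase ends (Oct 21, 2013), the first turning is done (Aug 20, 2013); the later is Oct 21, 2013.
Curing is complete: Oct 21, 2013 + 8 days = Oct 29, 2013.

October 29, 2013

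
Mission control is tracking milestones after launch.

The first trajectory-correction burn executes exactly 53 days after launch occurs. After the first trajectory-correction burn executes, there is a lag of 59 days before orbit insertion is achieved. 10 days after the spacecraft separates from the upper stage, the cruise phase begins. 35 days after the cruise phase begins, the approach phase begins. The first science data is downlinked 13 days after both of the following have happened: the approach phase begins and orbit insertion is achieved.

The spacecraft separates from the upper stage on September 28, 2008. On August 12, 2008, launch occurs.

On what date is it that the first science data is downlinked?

December 15, 2008

The spacecraft separates from the upper stage: Sep 28, 2008.
The cruise phase begins: Sep 28, 2008 + 10 days = Oct 8, 2008.
The approach phase begins: Oct 8, 2008 + 35 days = Nov 12, 2008.
Launch occurs: Aug 12, 2008.
The first trajectory-correction burn executes: Aug 12, 2008 + 53 days = Oct 4, 2008.
Orbit insertion is achieved: Oct 4, 2008 + 59 days = Dec 2, 2008.
Both prerequisites met — the approach phase begins (Nov 12, 2008), orbit insertion is achieved (Dec 2, 2008); the later is Dec 2, 2008.
The first science data is downlinked: Dec 2, 2008 + 13 days = Dec 15, 2008.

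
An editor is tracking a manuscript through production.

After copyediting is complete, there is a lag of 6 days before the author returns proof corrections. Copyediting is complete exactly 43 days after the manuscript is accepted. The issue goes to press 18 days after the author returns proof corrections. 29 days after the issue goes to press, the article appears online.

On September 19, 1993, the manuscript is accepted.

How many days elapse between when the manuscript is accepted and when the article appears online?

96 days

Causal path: the manuscript is accepted → copyediting is complete → the author returns proof corrections → the issue goes to press → the article appears online.
Total delay along the path: 43 + 6 + 18 + 29 = 96 days.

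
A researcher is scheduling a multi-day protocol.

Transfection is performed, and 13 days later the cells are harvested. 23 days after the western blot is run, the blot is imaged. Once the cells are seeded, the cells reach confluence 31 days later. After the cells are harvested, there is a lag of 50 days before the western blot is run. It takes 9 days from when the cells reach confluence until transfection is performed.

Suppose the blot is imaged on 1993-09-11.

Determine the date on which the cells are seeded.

The blot is imaged: Sep 11, 1993.
The western blot is run: Sep 11, 1993 − 23 days = Aug 19, 1993.
The cells are harvested: Aug 19, 1993 − 50 days = Jun 30, 1993.
Transfection is performed: Jun 30, 1993 − 13 days = Jun 17, 1993.
The cells reach confluence: Jun 17, 1993 − 9 days = Jun 8, 1993.
The cells are seeded: Jun 8, 1993 − 31 days = May 8, 1993.

1993-05-08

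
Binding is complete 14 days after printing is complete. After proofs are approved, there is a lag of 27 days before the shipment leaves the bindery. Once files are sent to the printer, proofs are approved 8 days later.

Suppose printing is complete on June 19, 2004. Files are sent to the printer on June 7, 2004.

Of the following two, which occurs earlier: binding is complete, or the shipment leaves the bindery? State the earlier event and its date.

Binding is complete — July 3, 2004

Printing is complete: Jun 19, 2004.
Binding is complete: Jun 19, 2004 + 14 days = Jul 3, 2004.
Files are sent to the printer: Jun 7, 2004.
Proofs are approved: Jun 7, 2004 + 8 days = Jun 15, 2004.
The shipment leaves the bindery: Jun 15, 2004 + 27 days = Jul 12, 2004.
Comparing: binding is complete on Jul 3, 2004 vs the shipment leaves the bindery on Jul 12, 2004. Earlier: binding is complete.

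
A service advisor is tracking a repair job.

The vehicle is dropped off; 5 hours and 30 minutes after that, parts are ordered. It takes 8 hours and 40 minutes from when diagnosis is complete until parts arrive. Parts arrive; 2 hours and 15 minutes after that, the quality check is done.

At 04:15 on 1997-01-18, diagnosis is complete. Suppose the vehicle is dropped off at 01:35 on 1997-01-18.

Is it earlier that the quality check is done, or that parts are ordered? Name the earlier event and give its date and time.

Diagnosis is complete: 04:15 Jan 18, 1997.
Parts arrive: 04:15 Jan 18, 1997 + 8h40m = 12:55 Jan 18, 1997.
The quality check is done: 12:55 Jan 18, 1997 + 2h15m = 15:10 Jan 18, 1997.
The vehicle is dropped off: 01:35 Jan 18, 1997.
Parts are ordered: 01:35 Jan 18, 1997 + 5h30m = 07:05 Jan 18, 1997.
Comparing: the quality check is done at 15:10 Jan 18, 1997 vs parts are ordered at 07:05 Jan 18, 1997. Earlier: parts are ordered.

Parts are ordered — 07:05 on 1997-01-18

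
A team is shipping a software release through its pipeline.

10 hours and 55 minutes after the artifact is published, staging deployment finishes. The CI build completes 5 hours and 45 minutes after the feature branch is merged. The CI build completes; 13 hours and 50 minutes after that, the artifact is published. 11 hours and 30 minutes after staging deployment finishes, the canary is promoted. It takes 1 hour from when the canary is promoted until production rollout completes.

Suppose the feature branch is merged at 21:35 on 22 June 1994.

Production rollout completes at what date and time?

The feature branch is merged: 21:35 Jun 22, 1994.
The CI build completes: 21:35 Jun 22, 1994 + 5h45m = 03:20 Jun 23, 1994.
The artifact is published: 03:20 Jun 23, 1994 + 13h50m = 17:10 Jun 23, 1994.
Staging deployment finishes: 17:10 Jun 23, 1994 + 10h55m = 04:05 Jun 24, 1994.
The canary is promoted: 04:05 Jun 24, 1994 + 11h30m = 15:35 Jun 24, 1994.
Production rollout completes: 15:35 Jun 24, 1994 + 1h = 16:35 Jun 24, 1994.

16:35 on 24 June 1994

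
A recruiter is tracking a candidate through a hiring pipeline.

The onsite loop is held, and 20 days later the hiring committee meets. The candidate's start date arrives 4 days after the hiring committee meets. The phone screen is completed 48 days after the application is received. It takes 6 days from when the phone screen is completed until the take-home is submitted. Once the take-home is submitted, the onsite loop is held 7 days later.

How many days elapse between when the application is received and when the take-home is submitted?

Causal path: the application is received → the phone screen is completed → the take-home is submitted.
Total delay along the path: 48 + 6 = 54 days.

54 days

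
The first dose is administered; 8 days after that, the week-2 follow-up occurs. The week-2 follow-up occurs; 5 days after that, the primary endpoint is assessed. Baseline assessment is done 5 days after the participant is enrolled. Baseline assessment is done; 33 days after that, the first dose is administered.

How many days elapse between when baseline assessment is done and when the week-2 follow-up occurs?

Causal path: baseline assessment is done → the first dose is administered → the week-2 follow-up occurs.
Total delay along the path: 33 + 8 = 41 days.

41 days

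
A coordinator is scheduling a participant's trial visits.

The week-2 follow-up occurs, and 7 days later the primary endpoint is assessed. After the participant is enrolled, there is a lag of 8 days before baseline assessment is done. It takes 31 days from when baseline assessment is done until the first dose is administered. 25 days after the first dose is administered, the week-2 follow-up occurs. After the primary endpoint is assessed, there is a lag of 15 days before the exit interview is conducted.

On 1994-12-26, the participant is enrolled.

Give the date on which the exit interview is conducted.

The participant is enrolled: Dec 26, 1994.
Baseline assessment is done: Dec 26, 1994 + 8 days = Jan 3, 1995.
The first dose is administered: Jan 3, 1995 + 31 days = Feb 3, 1995.
The week-2 follow-up occurs: Feb 3, 1995 + 25 days = Feb 28, 1995.
The primary endpoint is assessed: Feb 28, 1995 + 7 days = Mar 7, 1995.
The exit interview is conducted: Mar 7, 1995 + 15 days = Mar 22, 1995.

1995-03-22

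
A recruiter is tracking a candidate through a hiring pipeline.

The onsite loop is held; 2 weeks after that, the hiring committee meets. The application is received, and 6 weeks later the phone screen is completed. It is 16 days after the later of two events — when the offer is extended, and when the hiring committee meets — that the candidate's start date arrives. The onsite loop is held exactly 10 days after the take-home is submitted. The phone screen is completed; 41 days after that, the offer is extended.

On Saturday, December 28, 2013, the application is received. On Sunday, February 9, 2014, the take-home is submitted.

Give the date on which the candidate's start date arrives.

Sunday, April 6, 2014

The application is received: Dec 28, 2013.
The phone screen is completed: Dec 28, 2013 + 6 weeks = Feb 8, 2014.
The offer is extended: Feb 8, 2014 + 41 days = Mar 21, 2014.
The take-home is submitted: Feb 9, 2014.
The onsite loop is held: Feb 9, 2014 + 10 days = Feb 19, 2014.
The hiring committee meets: Feb 19, 2014 + 2 weeks = Mar 5, 2014.
Both prerequisites met — the offer is extended (Mar 21, 2014), the hiring committee meets (Mar 5, 2014); the later is Mar 21, 2014.
The candidate's start date arrives: Mar 21, 2014 + 16 days = Apr 6, 2014.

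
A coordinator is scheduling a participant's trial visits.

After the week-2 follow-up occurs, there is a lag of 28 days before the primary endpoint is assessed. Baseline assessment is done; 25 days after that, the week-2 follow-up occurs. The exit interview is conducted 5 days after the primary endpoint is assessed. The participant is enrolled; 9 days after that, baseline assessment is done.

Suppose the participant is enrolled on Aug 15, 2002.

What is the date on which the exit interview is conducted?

The participant is enrolled: Aug 15, 2002.
Baseline assessment is done: Aug 15, 2002 + 9 days = Aug 24, 2002.
The week-2 follow-up occurs: Aug 24, 2002 + 25 days = Sep 18, 2002.
The primary endpoint is assessed: Sep 18, 2002 + 28 days = Oct 16, 2002.
The exit interview is conducted: Oct 16, 2002 + 5 days = Oct 21, 2002.

Oct 21, 2002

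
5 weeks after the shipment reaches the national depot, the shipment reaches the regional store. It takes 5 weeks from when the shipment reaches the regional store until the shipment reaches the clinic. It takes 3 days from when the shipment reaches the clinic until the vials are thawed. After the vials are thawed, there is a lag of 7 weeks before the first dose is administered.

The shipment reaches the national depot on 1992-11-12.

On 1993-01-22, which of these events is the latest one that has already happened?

The shipment reaches the clinic

The shipment reaches the national depot: Nov 12, 1992.
The shipment reaches the regional store: Nov 12, 1992 + 5 weeks = Dec 17, 1992.
The shipment reaches the clinic: Dec 17, 1992 + 5 weeks = Jan 21, 1993.
The vials are thawed: Jan 21, 1993 + 3 days = Jan 24, 1993.
The first dose is administered: Jan 24, 1993 + 7 weeks = Mar 14, 1993.
Jan 22, 1993 falls between when the shipment reaches the clinic (Jan 21, 1993) and when the vials are thawed (Jan 24, 1993).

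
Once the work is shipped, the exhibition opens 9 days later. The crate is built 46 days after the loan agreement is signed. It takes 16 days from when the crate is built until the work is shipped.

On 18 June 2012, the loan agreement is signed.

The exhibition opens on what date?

28 August 2012

The loan agreement is signed: Jun 18, 2012.
The crate is built: Jun 18, 2012 + 46 days = Aug 3, 2012.
The work is shipped: Aug 3, 2012 + 16 days = Aug 19, 2012.
The exhibition opens: Aug 19, 2012 + 9 days = Aug 28, 2012.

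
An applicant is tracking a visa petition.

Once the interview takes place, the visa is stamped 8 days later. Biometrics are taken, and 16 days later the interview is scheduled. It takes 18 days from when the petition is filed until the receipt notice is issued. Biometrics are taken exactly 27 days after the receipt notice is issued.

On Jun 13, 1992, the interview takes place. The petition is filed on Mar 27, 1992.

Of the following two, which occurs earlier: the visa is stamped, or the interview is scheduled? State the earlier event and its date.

The interview takes place: Jun 13, 1992.
The visa is stamped: Jun 13, 1992 + 8 days = Jun 21, 1992.
The petition is filed: Mar 27, 1992.
The receipt notice is issued: Mar 27, 1992 + 18 days = Apr 14, 1992.
Biometrics are taken: Apr 14, 1992 + 27 days = May 11, 1992.
The interview is scheduled: May 11, 1992 + 16 days = May 27, 1992.
Comparing: the visa is stamped on Jun 21, 1992 vs the interview is scheduled on May 27, 1992. Earlier: the interview is scheduled.

The interview is scheduled — May 27, 1992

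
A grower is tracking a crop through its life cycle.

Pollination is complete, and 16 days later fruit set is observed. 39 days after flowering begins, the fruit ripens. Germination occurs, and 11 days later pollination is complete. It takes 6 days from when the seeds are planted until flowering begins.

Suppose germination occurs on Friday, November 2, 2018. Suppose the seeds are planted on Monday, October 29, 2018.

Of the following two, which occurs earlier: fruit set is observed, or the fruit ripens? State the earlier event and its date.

Fruit set is observed — Thursday, November 29, 2018

Germination occurs: Nov 2, 2018.
Pollination is complete: Nov 2, 2018 + 11 days = Nov 13, 2018.
Fruit set is observed: Nov 13, 2018 + 16 days = Nov 29, 2018.
The seeds are planted: Oct 29, 2018.
Flowering begins: Oct 29, 2018 + 6 days = Nov 4, 2018.
The fruit ripens: Nov 4, 2018 + 39 days = Dec 13, 2018.
Comparing: fruit set is observed on Nov 29, 2018 vs the fruit ripens on Dec 13, 2018. Earlier: fruit set is observed.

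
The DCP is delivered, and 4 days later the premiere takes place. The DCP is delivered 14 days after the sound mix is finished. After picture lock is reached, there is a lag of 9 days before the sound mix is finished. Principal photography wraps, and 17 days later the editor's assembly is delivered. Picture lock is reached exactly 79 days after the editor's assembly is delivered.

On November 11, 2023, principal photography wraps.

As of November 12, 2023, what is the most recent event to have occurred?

Principal photography wraps

Principal photography wraps: Nov 11, 2023.
The editor's assembly is delivered: Nov 11, 2023 + 17 days = Nov 28, 2023.
Picture lock is reached: Nov 28, 2023 + 79 days = Feb 15, 2024.
The sound mix is finished: Feb 15, 2024 + 9 days = Feb 24, 2024.
The DCP is delivered: Feb 24, 2024 + 14 days = Mar 9, 2024.
The premiere takes place: Mar 9, 2024 + 4 days = Mar 13, 2024.
Nov 12, 2023 falls between when principal photography wraps (Nov 11, 2023) and when the editor's assembly is delivered (Nov 28, 2023).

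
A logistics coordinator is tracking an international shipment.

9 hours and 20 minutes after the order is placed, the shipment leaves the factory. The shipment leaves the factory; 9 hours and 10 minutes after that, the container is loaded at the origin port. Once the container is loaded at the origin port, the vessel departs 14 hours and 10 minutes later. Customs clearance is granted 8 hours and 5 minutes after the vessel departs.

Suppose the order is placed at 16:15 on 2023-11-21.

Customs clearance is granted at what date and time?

09:00 on 2023-11-23

The order is placed: 16:15 Nov 21, 2023.
The shipment leaves the factory: 16:15 Nov 21, 2023 + 9h20m = 01:35 Nov 22, 2023.
The container is loaded at the origin port: 01:35 Nov 22, 2023 + 9h10m = 10:45 Nov 22, 2023.
The vessel departs: 10:45 Nov 22, 2023 + 14h10m = 00:55 Nov 23, 2023.
Customs clearance is granted: 00:55 Nov 23, 2023 + 8h05m = 09:00 Nov 23, 2023.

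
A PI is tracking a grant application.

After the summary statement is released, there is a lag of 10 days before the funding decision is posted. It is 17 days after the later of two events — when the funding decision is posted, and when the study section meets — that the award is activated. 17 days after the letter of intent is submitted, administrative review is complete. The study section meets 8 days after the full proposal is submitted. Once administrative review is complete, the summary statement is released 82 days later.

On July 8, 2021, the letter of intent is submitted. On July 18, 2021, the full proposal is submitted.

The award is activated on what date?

November 11, 2021

The letter of intent is submitted: Jul 8, 2021.
Administrative review is complete: Jul 8, 2021 + 17 days = Jul 25, 2021.
The summary statement is released: Jul 25, 2021 + 82 days = Oct 15, 2021.
The funding decision is posted: Oct 15, 2021 + 10 days = Oct 25, 2021.
The full proposal is submitted: Jul 18, 2021.
The study section meets: Jul 18, 2021 + 8 days = Jul 26, 2021.
Both prerequisites met — the funding decision is posted (Oct 25, 2021), the study section meets (Jul 26, 2021); the later is Oct 25, 2021.
The award is activated: Oct 25, 2021 + 17 days = Nov 11, 2021.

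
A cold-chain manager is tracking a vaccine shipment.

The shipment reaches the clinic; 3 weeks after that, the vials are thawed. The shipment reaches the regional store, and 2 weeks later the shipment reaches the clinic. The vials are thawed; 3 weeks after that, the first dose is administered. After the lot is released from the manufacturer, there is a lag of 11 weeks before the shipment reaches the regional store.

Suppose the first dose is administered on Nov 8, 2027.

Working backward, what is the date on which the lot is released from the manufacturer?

The first dose is administered: Nov 8, 2027.
The vials are thawed: Nov 8, 2027 − 3 weeks = Oct 18, 2027.
The shipment reaches the clinic: Oct 18, 2027 − 3 weeks = Sep 27, 2027.
The shipment reaches the regional store: Sep 27, 2027 − 2 weeks = Sep 13, 2027.
The lot is released from the manufacturer: Sep 13, 2027 − 11 weeks = Jun 28, 2027.

Jun 28, 2027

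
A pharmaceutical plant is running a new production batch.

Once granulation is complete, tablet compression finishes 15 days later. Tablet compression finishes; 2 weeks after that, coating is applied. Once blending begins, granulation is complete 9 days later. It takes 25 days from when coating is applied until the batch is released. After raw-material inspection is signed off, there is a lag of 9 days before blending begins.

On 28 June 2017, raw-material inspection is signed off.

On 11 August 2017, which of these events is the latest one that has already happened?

Raw-material inspection is signed off: Jun 28, 2017.
Blending begins: Jun 28, 2017 + 9 days = Jul 7, 2017.
Granulation is complete: Jul 7, 2017 + 9 days = Jul 16, 2017.
Tablet compression finishes: Jul 16, 2017 + 15 days = Jul 31, 2017.
Coating is applied: Jul 31, 2017 + 2 weeks = Aug 14, 2017.
The batch is released: Aug 14, 2017 + 25 days = Sep 8, 2017.
Aug 11, 2017 falls between when tablet compression finishes (Jul 31, 2017) and when coating is applied (Aug 14, 2017).

Tablet compression finishes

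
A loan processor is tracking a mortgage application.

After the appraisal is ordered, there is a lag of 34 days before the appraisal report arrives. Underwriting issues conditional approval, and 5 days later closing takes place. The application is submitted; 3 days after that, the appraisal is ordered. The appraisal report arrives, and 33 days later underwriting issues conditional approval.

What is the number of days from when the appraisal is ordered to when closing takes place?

Causal path: the appraisal is ordered → the appraisal report arrives → underwriting issues conditional approval → closing takes place.
Total delay along the path: 34 + 33 + 5 = 72 days.

72 days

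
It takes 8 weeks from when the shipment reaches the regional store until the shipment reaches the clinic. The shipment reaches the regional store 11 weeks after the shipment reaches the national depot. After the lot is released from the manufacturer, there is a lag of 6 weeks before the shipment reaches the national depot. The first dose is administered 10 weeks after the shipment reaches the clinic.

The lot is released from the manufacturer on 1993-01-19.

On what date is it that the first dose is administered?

The lot is released from the manufacturer: Jan 19, 1993.
The shipment reaches the national depot: Jan 19, 1993 + 6 weeks = Mar 2, 1993.
The shipment reaches the regional store: Mar 2, 1993 + 11 weeks = May 18, 1993.
The shipment reaches the clinic: May 18, 1993 + 8 weeks = Jul 13, 1993.
The first dose is administered: Jul 13, 1993 + 10 weeks = Sep 21, 1993.

1993-09-21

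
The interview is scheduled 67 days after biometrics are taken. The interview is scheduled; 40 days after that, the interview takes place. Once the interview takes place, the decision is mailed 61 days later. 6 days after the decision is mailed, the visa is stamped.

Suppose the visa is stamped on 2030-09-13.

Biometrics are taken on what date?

The visa is stamped: Sep 13, 2030.
The decision is mailed: Sep 13, 2030 − 6 days = Sep 7, 2030.
The interview takes place: Sep 7, 2030 − 61 days = Jul 8, 2030.
The interview is scheduled: Jul 8, 2030 − 40 days = May 29, 2030.
Biometrics are taken: May 29, 2030 − 67 days = Mar 23, 2030.

2030-03-23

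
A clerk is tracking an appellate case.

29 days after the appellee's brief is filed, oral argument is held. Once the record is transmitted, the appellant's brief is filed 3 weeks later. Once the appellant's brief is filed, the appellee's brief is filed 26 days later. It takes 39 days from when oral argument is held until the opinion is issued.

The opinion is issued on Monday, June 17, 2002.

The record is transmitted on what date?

Friday, February 22, 2002

The opinion is issued: Jun 17, 2002.
Oral argument is held: Jun 17, 2002 − 39 days = May 9, 2002.
The appellee's brief is filed: May 9, 2002 − 29 days = Apr 10, 2002.
The appellant's brief is filed: Apr 10, 2002 − 26 days = Mar 15, 2002.
The record is transmitted: Mar 15, 2002 − 3 weeks = Feb 22, 2002.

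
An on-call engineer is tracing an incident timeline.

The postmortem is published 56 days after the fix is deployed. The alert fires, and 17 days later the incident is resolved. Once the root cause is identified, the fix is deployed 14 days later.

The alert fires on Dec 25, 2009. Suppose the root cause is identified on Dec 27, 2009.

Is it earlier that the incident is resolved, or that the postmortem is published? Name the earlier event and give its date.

The incident is resolved — Jan 11, 2010

The alert fires: Dec 25, 2009.
The incident is resolved: Dec 25, 2009 + 17 days = Jan 11, 2010.
The root cause is identified: Dec 27, 2009.
The fix is deployed: Dec 27, 2009 + 14 days = Jan 10, 2010.
The postmortem is published: Jan 10, 2010 + 56 days = Mar 7, 2010.
Comparing: the incident is resolved on Jan 11, 2010 vs the postmortem is published on Mar 7, 2010. Earlier: the incident is resolved.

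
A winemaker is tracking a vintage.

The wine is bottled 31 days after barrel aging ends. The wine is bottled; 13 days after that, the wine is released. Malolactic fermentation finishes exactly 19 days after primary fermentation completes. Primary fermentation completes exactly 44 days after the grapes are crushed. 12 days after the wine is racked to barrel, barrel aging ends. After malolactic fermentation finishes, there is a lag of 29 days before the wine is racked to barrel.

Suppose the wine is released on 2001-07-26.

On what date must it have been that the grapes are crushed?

2001-02-28

The wine is released: Jul 26, 2001.
The wine is bottled: Jul 26, 2001 − 13 days = Jul 13, 2001.
Barrel aging ends: Jul 13, 2001 − 31 days = Jun 12, 2001.
The wine is racked to barrel: Jun 12, 2001 − 12 days = May 31, 2001.
Malolactic fermentation finishes: May 31, 2001 − 29 days = May 2, 2001.
Primary fermentation completes: May 2, 2001 − 19 days = Apr 13, 2001.
The grapes are crushed: Apr 13, 2001 − 44 days = Feb 28, 2001.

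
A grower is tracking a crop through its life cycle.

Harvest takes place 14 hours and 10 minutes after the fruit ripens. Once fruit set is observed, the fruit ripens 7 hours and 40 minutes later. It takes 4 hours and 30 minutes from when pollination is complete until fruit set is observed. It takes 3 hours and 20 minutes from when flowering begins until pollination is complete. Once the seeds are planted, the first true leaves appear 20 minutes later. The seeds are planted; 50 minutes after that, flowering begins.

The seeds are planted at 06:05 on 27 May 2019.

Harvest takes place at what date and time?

The seeds are planted: 06:05 May 27, 2019.
Flowering begins: 06:05 May 27, 2019 + 50m = 06:55 May 27, 2019.
Pollination is complete: 06:55 May 27, 2019 + 3h20m = 10:15 May 27, 2019.
Fruit set is observed: 10:15 May 27, 2019 + 4h30m = 14:45 May 27, 2019.
The fruit ripens: 14:45 May 27, 2019 + 7h40m = 22:25 May 27, 2019.
Harvest takes place: 22:25 May 27, 2019 + 14h10m = 12:35 May 28, 2019.

12:35 on 28 May 2019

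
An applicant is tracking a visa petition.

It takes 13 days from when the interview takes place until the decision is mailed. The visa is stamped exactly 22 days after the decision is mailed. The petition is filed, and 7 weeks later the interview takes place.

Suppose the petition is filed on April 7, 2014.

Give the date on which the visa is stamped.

June 30, 2014

The petition is filed: Apr 7, 2014.
The interview takes place: Apr 7, 2014 + 7 weeks = May 26, 2014.
The decision is mailed: May 26, 2014 + 13 days = Jun 8, 2014.
The visa is stamped: Jun 8, 2014 + 22 days = Jun 30, 2014.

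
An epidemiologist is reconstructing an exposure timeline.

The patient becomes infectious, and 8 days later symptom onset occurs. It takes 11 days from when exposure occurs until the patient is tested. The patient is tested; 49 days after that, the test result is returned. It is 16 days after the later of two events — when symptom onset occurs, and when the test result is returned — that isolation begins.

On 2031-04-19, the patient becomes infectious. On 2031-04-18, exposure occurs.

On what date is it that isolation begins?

The patient becomes infectious: Apr 19, 2031.
Symptom onset occurs: Apr 19, 2031 + 8 days = Apr 27, 2031.
Exposure occurs: Apr 18, 2031.
The patient is tested: Apr 18, 2031 + 11 days = Apr 29, 2031.
The test result is returned: Apr 29, 2031 + 49 days = Jun 17, 2031.
Both prerequisites met — symptom onset occurs (Apr 27, 2031), the test result is returned (Jun 17, 2031); the later is Jun 17, 2031.
Isolation begins: Jun 17, 2031 + 16 days = Jul 3, 2031.

2031-07-03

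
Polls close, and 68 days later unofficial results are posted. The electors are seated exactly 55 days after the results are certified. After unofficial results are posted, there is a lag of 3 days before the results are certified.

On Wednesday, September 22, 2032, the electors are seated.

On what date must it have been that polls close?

The electors are seated: Sep 22, 2032.
The results are certified: Sep 22, 2032 − 55 days = Jul 29, 2032.
Unofficial results are posted: Jul 29, 2032 − 3 days = Jul 26, 2032.
Polls close: Jul 26, 2032 − 68 days = May 19, 2032.

Wednesday, May 19, 2032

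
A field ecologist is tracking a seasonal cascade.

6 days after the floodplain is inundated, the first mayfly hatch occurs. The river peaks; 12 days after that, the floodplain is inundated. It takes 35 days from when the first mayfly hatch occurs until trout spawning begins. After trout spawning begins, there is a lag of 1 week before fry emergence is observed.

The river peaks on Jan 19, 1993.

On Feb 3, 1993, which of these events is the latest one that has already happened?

The floodplain is inundated

The river peaks: Jan 19, 1993.
The floodplain is inundated: Jan 19, 1993 + 12 days = Jan 31, 1993.
The first mayfly hatch occurs: Jan 31, 1993 + 6 days = Feb 6, 1993.
Trout spawning begins: Feb 6, 1993 + 35 days = Mar 13, 1993.
Fry emergence is observed: Mar 13, 1993 + 1 week = Mar 20, 1993.
Feb 3, 1993 falls between when the floodplain is inundated (Jan 31, 1993) and when the first mayfly hatch occurs (Feb 6, 1993).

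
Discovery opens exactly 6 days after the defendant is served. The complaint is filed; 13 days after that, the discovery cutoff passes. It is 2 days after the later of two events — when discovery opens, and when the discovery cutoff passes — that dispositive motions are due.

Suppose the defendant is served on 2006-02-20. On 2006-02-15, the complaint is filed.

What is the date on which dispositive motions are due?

The defendant is served: Feb 20, 2006.
Discovery opens: Feb 20, 2006 + 6 days = Feb 26, 2006.
The complaint is filed: Feb 15, 2006.
The discovery cutoff passes: Feb 15, 2006 + 13 days = Feb 28, 2006.
Both prerequisites met — discovery opens (Feb 26, 2006), the discovery cutoff passes (Feb 28, 2006); the later is Feb 28, 2006.
Dispositive motions are due: Feb 28, 2006 + 2 days = Mar 2, 2006.

2006-03-02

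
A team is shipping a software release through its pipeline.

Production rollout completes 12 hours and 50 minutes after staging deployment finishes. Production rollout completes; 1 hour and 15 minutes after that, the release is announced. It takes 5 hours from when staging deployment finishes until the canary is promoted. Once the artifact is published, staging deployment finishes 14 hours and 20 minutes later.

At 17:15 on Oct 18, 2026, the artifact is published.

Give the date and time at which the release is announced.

The artifact is published: 17:15 Oct 18, 2026.
Staging deployment finishes: 17:15 Oct 18, 2026 + 14h20m = 07:35 Oct 19, 2026.
Production rollout completes: 07:35 Oct 19, 2026 + 12h50m = 20:25 Oct 19, 2026.
The release is announced: 20:25 Oct 19, 2026 + 1h15m = 21:40 Oct 19, 2026.

21:40 on Oct 19, 2026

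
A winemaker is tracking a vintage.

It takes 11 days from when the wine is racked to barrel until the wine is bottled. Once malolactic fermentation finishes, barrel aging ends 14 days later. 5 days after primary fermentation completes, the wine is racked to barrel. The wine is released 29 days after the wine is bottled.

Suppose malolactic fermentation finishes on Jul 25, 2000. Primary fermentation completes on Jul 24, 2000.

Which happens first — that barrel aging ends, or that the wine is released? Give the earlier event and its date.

Barrel aging ends — Aug 8, 2000

Malolactic fermentation finishes: Jul 25, 2000.
Barrel aging ends: Jul 25, 2000 + 14 days = Aug 8, 2000.
Primary fermentation completes: Jul 24, 2000.
The wine is racked to barrel: Jul 24, 2000 + 5 days = Jul 29, 2000.
The wine is bottled: Jul 29, 2000 + 11 days = Aug 9, 2000.
The wine is released: Aug 9, 2000 + 29 days = Sep 7, 2000.
Comparing: barrel aging ends on Aug 8, 2000 vs the wine is released on Sep 7, 2000. Earlier: barrel aging ends.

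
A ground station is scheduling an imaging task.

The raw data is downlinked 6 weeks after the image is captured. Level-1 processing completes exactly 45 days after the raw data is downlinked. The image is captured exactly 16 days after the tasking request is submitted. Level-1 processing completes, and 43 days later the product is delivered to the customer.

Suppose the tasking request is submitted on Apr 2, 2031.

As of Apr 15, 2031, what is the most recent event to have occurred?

The tasking request is submitted: Apr 2, 2031.
The image is captured: Apr 2, 2031 + 16 days = Apr 18, 2031.
The raw data is downlinked: Apr 18, 2031 + 6 weeks = May 30, 2031.
Level-1 processing completes: May 30, 2031 + 45 days = Jul 14, 2031.
The product is delivered to the customer: Jul 14, 2031 + 43 days = Aug 26, 2031.
Apr 15, 2031 falls between when the tasking request is submitted (Apr 2, 2031) and when the image is captured (Apr 18, 2031).

The tasking request is submitted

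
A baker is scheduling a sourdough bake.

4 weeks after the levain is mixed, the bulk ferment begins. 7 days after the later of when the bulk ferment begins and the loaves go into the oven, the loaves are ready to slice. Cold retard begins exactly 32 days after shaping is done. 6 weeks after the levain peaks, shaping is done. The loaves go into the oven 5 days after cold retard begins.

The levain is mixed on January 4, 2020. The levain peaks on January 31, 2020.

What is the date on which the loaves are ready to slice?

The levain is mixed: Jan 4, 2020.
The bulk ferment begins: Jan 4, 2020 + 4 weeks = Feb 1, 2020.
The levain peaks: Jan 31, 2020.
Shaping is done: Jan 31, 2020 + 6 weeks = Mar 13, 2020.
Cold retard begins: Mar 13, 2020 + 32 days = Apr 14, 2020.
The loaves go into the oven: Apr 14, 2020 + 5 days = Apr 19, 2020.
Both prerequisites met — the bulk ferment begins (Feb 1, 2020), the loaves go into the oven (Apr 19, 2020); the later is Apr 19, 2020.
The loaves are ready to slice: Apr 19, 2020 + 7 days = Apr 26, 2020.

April 26, 2020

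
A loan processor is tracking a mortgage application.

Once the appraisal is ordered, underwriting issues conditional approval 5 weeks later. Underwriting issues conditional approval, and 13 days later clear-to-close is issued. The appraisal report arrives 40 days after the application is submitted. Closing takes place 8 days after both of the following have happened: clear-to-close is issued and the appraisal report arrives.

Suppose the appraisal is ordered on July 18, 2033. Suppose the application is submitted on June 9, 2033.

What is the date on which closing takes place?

September 12, 2033

The appraisal is ordered: Jul 18, 2033.
Underwriting issues conditional approval: Jul 18, 2033 + 5 weeks = Aug 22, 2033.
Clear-to-close is issued: Aug 22, 2033 + 13 days = Sep 4, 2033.
The application is submitted: Jun 9, 2033.
The appraisal report arrives: Jun 9, 2033 + 40 days = Jul 19, 2033.
Both prerequisites met — clear-to-close is issued (Sep 4, 2033), the appraisal report arrives (Jul 19, 2033); the later is Sep 4, 2033.
Closing takes place: Sep 4, 2033 + 8 days = Sep 12, 2033.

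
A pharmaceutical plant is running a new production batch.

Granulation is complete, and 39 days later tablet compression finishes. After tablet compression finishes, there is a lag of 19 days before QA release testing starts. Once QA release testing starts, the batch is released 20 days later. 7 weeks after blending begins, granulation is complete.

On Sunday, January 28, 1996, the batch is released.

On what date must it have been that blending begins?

The batch is released: Jan 28, 1996.
QA release testing starts: Jan 28, 1996 − 20 days = Jan 8, 1996.
Tablet compression finishes: Jan 8, 1996 − 19 days = Dec 20, 1995.
Granulation is complete: Dec 20, 1995 − 39 days = Nov 11, 1995.
Blending begins: Nov 11, 1995 − 7 weeks = Sep 23, 1995.

Saturday, September 23, 1995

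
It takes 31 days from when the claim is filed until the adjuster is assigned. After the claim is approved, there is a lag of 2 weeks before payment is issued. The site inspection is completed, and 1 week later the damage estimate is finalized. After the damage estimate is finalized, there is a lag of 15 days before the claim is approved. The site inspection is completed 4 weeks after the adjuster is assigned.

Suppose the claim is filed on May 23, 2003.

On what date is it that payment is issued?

The claim is filed: May 23, 2003.
The adjuster is assigned: May 23, 2003 + 31 days = Jun 23, 2003.
The site inspection is completed: Jun 23, 2003 + 4 weeks = Jul 21, 2003.
The damage estimate is finalized: Jul 21, 2003 + 1 week = Jul 28, 2003.
The claim is approved: Jul 28, 2003 + 15 days = Aug 12, 2003.
Payment is issued: Aug 12, 2003 + 2 weeks = Aug 26, 2003.

Aug 26, 2003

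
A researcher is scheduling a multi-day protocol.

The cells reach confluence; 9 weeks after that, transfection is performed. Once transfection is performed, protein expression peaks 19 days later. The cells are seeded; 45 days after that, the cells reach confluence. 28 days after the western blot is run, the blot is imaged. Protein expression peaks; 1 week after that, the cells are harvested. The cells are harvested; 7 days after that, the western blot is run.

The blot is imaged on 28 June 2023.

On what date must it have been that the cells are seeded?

10 January 2023

The blot is imaged: Jun 28, 2023.
The western blot is run: Jun 28, 2023 − 28 days = May 31, 2023.
The cells are harvested: May 31, 2023 − 7 days = May 24, 2023.
Protein expression peaks: May 24, 2023 − 1 week = May 17, 2023.
Transfection is performed: May 17, 2023 − 19 days = Apr 28, 2023.
The cells reach confluence: Apr 28, 2023 − 9 weeks = Feb 24, 2023.
The cells are seeded: Feb 24, 2023 − 45 days = Jan 10, 2023.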